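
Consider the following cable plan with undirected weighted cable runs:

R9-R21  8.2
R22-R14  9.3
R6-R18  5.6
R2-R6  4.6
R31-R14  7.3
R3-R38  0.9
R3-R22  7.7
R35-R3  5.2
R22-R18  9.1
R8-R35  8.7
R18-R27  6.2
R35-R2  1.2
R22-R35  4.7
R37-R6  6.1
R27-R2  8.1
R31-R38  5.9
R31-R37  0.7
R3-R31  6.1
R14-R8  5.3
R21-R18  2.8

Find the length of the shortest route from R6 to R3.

Compare a few routes:
R6 → R2 → R35 → R3: 4.6+1.2+5.2 = 11
R6 → R37 → R31 → R38 → R3: 6.1+0.7+5.9+0.9 = 13.6
R6 → R37 → R31 → R3: 6.1+0.7+6.1 = 12.9
R6 → R2 → R35 → R22 → R3: 4.6+1.2+4.7+7.7 = 18.2
The minimum is 11 via R6 → R2 → R35 → R3.

11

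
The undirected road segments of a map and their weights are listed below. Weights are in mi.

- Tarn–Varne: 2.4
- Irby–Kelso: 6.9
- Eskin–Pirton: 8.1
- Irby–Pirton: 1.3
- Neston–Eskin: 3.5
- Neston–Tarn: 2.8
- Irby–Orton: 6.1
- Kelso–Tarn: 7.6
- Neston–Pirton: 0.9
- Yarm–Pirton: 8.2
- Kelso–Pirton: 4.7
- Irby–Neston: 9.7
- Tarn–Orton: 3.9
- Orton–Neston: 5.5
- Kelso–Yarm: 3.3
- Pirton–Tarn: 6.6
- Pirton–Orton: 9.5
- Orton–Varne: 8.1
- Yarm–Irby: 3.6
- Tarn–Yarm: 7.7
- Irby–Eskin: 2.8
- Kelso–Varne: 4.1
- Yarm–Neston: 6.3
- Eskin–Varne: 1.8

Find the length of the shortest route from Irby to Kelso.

6 mi

Enumerating some paths:
Irby–Kelso: 6.9 = 6.9
Irby–Pirton–Kelso: 1.3+4.7 = 6
Irby–Yarm–Kelso: 3.6+3.3 = 6.9
The minimum is 6 mi via Irby–Pirton–Kelso.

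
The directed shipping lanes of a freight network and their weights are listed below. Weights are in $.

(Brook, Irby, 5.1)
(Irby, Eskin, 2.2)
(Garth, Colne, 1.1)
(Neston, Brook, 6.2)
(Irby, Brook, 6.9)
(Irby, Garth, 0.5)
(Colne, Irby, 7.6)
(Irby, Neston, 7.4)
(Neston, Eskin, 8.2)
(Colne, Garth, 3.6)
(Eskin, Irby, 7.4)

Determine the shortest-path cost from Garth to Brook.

Candidate routes:
Garth–Colne–Irby–Neston–Brook: 1.1+7.6+7.4+6.2 = 22.3
Garth–Colne–Irby–Brook: 1.1+7.6+6.9 = 15.6
Cheapest is Garth–Colne–Irby–Brook at $15.6.

$15.6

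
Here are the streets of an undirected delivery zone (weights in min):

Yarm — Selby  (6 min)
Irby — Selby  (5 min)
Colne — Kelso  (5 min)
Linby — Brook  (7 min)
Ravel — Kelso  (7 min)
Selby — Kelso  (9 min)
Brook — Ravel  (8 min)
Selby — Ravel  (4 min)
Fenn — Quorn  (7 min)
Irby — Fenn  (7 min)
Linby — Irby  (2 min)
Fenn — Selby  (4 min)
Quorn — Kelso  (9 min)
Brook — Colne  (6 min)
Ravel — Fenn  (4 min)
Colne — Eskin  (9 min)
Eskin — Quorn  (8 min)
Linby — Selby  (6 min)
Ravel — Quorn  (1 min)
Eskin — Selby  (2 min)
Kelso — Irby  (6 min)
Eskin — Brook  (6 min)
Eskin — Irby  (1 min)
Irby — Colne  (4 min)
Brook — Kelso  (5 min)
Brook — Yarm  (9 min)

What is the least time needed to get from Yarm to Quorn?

11 min

Enumerating some paths:
Yarm–Selby–Eskin–Quorn: 6+2+8 = 16
Yarm–Selby–Fenn–Ravel–Quorn: 6+4+4+1 = 15
Yarm–Selby–Ravel–Quorn: 6+4+1 = 11
The minimum is 11 min via Yarm–Selby–Ravel–Quorn.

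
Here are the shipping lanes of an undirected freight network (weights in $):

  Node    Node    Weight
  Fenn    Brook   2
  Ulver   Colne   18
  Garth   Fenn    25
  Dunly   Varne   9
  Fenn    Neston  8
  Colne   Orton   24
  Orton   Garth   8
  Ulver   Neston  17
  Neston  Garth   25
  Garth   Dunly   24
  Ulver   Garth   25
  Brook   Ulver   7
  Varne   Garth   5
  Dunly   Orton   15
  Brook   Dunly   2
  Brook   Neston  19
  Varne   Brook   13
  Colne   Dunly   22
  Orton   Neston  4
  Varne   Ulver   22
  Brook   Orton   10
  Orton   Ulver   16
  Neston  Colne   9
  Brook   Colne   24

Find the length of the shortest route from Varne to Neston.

Candidate routes:
Varne - Garth - Orton - Neston: 5+8+4 = 17
Varne - Brook - Fenn - Neston: 13+2+8 = 23
Varne - Dunly - Brook - Orton - Neston: 9+2+10+4 = 25
Varne - Dunly - Brook - Fenn - Neston: 9+2+2+8 = 21
Cheapest is Varne - Garth - Orton - Neston at $17.

$17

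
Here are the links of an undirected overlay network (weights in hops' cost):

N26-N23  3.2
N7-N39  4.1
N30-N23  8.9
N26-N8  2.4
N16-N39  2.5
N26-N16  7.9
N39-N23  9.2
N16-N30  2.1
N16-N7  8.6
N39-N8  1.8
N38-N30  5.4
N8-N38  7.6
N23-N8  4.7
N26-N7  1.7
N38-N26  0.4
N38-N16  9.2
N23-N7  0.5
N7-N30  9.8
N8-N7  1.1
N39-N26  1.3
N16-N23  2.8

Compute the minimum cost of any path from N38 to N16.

4.2 hops' cost

Running Dijkstra from N38:
N38: 0
N26: 0.4  (via N38)
N39: 1.7  (via N26)
N7: 2.1  (via N26)
N23: 2.6  (via N7)
N8: 2.8  (via N26)
N16: 4.2  (via N39)
Shortest route: N38–N26–N39–N16 = 4.2 hops' cost.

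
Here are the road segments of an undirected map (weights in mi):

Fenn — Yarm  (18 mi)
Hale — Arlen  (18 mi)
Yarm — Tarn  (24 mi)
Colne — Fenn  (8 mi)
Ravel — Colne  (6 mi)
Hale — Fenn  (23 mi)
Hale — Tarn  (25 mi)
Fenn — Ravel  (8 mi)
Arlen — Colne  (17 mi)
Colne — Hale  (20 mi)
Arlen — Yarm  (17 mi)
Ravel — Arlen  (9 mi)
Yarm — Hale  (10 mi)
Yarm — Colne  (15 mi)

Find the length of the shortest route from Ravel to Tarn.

Enumerating some paths:
Ravel - Arlen - Yarm - Tarn: 9+17+24 = 50
Ravel - Fenn - Yarm - Tarn: 8+18+24 = 50
Ravel - Colne - Yarm - Tarn: 6+15+24 = 45
Cheapest is Ravel - Colne - Yarm - Tarn at 45 mi.

45 mi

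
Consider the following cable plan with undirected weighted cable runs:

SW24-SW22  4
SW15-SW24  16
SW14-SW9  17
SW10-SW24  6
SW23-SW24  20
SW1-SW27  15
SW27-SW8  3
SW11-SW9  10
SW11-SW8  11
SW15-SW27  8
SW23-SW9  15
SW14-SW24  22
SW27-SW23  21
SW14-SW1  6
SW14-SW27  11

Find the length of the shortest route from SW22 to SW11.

Compare a few routes:
SW22 → SW24 → SW14 → SW27 → SW8 → SW11: 4+22+11+3+11 = 51
SW22 → SW24 → SW23 → SW9 → SW11: 4+20+15+10 = 49
SW22 → SW24 → SW14 → SW9 → SW11: 4+22+17+10 = 53
SW22 → SW24 → SW15 → SW27 → SW8 → SW11: 4+16+8+3+11 = 42
Cheapest is SW22 → SW24 → SW15 → SW27 → SW8 → SW11 at 42.

42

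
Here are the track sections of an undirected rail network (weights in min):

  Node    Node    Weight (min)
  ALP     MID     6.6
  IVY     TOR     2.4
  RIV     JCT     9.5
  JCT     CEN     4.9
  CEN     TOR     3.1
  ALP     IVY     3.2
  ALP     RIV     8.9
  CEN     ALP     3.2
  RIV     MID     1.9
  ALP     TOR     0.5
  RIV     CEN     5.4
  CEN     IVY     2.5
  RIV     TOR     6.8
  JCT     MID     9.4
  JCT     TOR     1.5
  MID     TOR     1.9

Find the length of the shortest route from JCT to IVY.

Candidate routes:
JCT - TOR - IVY: 1.5+2.4 = 3.9
JCT - TOR - ALP - IVY: 1.5+0.5+3.2 = 5.2
The minimum is 3.9 min via JCT - TOR - IVY.

3.9 min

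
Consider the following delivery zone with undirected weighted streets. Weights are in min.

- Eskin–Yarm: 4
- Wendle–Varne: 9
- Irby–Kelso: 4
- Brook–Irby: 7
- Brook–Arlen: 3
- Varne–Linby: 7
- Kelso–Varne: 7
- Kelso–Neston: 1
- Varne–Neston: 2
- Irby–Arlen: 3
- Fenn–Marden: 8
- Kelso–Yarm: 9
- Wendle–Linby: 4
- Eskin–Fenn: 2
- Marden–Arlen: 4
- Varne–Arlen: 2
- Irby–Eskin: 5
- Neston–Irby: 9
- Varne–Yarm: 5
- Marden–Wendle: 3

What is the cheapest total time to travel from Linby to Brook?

Candidate routes:
Linby - Wendle - Marden - Arlen - Brook: 4+3+4+3 = 14
Linby - Wendle - Varne - Arlen - Brook: 4+9+2+3 = 18
Linby - Varne - Arlen - Brook: 7+2+3 = 12
The minimum is 12 min via Linby - Varne - Arlen - Brook.

12 min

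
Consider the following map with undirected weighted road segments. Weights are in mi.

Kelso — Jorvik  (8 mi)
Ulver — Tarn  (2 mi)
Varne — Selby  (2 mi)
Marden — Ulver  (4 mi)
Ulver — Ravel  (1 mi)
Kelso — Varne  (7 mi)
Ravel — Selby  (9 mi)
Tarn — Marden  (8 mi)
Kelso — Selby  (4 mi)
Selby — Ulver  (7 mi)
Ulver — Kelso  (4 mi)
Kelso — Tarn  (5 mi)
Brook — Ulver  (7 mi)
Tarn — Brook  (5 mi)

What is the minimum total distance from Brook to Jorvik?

18 mi

Compare a few routes:
Brook–Tarn–Kelso–Jorvik: 5+5+8 = 18
Brook–Tarn–Ulver–Kelso–Jorvik: 5+2+4+8 = 19
Cheapest is Brook–Tarn–Kelso–Jorvik at 18 mi.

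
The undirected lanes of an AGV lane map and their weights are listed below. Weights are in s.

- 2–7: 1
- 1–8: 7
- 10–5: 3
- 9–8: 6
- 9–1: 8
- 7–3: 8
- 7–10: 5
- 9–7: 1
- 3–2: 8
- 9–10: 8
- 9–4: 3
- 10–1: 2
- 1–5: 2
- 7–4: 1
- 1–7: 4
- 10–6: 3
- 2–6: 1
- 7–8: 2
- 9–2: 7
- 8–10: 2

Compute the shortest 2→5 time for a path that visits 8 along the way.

Shortest 2→8: 2–7–8 = 3
Shortest 8→5: 8–10–5 = 5
Total via 8: 3 + 5 = 8 s.

8 s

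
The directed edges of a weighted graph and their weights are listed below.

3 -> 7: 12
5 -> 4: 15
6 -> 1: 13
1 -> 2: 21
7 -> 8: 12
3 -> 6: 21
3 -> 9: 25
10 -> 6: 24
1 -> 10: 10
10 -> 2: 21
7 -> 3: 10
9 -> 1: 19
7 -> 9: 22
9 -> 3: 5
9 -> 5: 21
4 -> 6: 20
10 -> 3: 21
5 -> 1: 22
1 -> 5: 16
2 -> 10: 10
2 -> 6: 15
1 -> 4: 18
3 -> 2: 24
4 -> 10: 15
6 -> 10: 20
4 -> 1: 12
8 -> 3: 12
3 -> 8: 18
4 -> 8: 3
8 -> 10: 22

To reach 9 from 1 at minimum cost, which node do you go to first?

Enumerating some paths:
1–4–8–3–9: 18+3+12+25 = 58
1–10–3–7–9: 10+21+12+22 = 65
1–10–3–9: 10+21+25 = 56
Cheapest is 1–10–3–9 at 56.
So from 1 the first move is to 10.

10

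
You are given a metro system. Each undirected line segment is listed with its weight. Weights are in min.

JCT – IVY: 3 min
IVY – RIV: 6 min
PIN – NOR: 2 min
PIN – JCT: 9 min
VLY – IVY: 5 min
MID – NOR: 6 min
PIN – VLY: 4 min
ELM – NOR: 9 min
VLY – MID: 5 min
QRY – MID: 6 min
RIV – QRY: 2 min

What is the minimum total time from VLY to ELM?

15 min

Settle nodes by increasing distance from VLY:
VLY: 0
PIN: 4  (via VLY)
IVY: 5  (via VLY)
MID: 5  (via VLY)
NOR: 6  (via PIN)
JCT: 8  (via IVY)
QRY: 11  (via MID)
RIV: 11  (via IVY)
ELM: 15  (via NOR)
Shortest route: VLY → PIN → NOR → ELM = 15 min.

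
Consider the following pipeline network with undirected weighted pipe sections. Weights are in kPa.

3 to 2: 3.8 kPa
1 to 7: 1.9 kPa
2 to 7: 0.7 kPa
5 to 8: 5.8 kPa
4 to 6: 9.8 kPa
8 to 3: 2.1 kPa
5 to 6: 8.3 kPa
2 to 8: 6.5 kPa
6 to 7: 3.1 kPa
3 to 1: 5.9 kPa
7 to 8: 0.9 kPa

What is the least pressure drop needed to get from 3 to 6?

6.1 kPa

Candidate routes:
3 → 2 → 7 → 6: 3.8+0.7+3.1 = 7.6
3 → 8 → 7 → 6: 2.1+0.9+3.1 = 6.1
3 → 1 → 7 → 6: 5.9+1.9+3.1 = 10.9
Cheapest is 3 → 8 → 7 → 6 at 6.1 kPa.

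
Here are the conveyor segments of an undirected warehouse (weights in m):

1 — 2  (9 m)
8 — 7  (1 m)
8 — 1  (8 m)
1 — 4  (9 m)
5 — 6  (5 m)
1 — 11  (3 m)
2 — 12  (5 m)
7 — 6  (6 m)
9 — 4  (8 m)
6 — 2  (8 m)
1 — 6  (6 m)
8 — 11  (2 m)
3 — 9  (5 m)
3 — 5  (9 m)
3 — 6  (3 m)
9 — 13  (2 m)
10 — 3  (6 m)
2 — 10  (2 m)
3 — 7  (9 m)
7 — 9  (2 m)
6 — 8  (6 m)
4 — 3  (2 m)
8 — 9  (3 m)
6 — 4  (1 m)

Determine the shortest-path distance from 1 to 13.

10 m

Shortest distances from 1:
1: 0
11: 3  (via 1)
8: 5  (via 11)
6: 6  (via 1)
7: 6  (via 8)
4: 7  (via 6)
9: 8  (via 8)
2: 9  (via 1)
3: 9  (via 6)
13: 10  (via 9)
Shortest route: 1–11–8–9–13 = 10 m.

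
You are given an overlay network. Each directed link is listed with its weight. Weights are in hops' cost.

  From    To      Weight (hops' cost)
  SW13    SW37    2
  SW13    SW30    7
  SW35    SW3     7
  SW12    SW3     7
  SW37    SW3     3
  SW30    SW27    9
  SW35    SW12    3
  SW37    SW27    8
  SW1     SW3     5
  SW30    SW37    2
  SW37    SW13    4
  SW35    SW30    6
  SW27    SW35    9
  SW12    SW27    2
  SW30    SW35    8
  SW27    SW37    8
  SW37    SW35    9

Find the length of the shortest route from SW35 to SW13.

12 hops' cost

Shortest distances from SW35:
SW35: 0
SW12: 3  (via SW35)
SW27: 5  (via SW12)
SW30: 6  (via SW35)
SW3: 7  (via SW35)
SW37: 8  (via SW30)
SW13: 12  (via SW37)
Shortest route: SW35–SW30–SW37–SW13 = 12 hops' cost.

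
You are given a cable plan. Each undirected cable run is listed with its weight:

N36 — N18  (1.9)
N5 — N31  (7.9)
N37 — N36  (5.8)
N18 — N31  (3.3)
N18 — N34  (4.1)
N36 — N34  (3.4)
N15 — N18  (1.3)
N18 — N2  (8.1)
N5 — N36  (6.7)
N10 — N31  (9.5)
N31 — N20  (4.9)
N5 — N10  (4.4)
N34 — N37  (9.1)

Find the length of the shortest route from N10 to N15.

14.1

Running Dijkstra from N10:
N10: 0
N5: 4.4  (via N10)
N31: 9.5  (via N10)
N36: 11.1  (via N5)
N18: 12.8  (via N31)
N15: 14.1  (via N18)
Shortest route: N10 → N31 → N18 → N15 = 14.1.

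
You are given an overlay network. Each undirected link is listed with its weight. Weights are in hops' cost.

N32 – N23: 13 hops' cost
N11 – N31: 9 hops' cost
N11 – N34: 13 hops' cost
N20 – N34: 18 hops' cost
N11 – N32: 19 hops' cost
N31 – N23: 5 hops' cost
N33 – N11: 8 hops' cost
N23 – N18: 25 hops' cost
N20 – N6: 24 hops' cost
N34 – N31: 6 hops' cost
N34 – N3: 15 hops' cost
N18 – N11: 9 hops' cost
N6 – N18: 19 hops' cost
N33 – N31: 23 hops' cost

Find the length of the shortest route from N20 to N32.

Settle nodes by increasing distance from N20:
N20: 0
N34: 18  (via N20)
N31: 24  (via N34)
N6: 24  (via N20)
N23: 29  (via N31)
N11: 31  (via N34)
N3: 33  (via N34)
N33: 39  (via N11)
N18: 40  (via N11)
N32: 42  (via N23)
Shortest route: N20 → N34 → N31 → N23 → N32 = 42 hops' cost.

42 hops' cost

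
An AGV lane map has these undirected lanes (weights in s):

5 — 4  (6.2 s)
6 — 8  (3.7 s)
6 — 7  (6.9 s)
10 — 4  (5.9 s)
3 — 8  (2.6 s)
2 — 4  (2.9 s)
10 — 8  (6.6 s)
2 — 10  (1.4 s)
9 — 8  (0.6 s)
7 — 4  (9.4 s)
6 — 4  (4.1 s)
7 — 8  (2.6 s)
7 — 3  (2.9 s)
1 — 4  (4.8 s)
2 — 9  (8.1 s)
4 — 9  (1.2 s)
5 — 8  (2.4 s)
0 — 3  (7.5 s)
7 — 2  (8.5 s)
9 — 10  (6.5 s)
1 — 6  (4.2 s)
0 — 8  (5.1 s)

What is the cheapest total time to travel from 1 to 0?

11.7 s

Running Dijkstra from 1:
1: 0
6: 4.2  (via 1)
4: 4.8  (via 1)
9: 6  (via 4)
8: 6.6  (via 9)
2: 7.7  (via 4)
5: 9  (via 8)
10: 9.1  (via 2)
3: 9.2  (via 8)
7: 9.2  (via 8)
0: 11.7  (via 8)
Shortest route: 1–4–9–8–0 = 11.7 s.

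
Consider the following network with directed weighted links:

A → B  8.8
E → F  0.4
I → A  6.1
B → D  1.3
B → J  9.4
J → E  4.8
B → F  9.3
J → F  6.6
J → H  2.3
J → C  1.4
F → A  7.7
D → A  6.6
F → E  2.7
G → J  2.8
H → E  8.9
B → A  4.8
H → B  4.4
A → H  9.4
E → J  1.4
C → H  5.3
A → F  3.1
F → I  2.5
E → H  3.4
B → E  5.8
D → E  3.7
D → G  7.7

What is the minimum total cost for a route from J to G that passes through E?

21.6

Best J to E: J → E costing 4.8
Shortest E→G: E → H → B → D → G = 16.8
Total via E: 4.8 + 16.8 = 21.6.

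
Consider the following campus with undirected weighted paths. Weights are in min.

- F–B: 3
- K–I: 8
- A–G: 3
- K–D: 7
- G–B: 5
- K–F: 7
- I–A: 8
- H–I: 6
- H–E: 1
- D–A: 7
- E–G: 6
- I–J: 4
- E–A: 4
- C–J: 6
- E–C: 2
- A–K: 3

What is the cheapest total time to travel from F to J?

19 min

Enumerating some paths:
F–K–A–E–C–J: 7+3+4+2+6 = 22
F–K–I–J: 7+8+4 = 19
F–K–A–I–J: 7+3+8+4 = 22
Cheapest is F–K–I–J at 19 min.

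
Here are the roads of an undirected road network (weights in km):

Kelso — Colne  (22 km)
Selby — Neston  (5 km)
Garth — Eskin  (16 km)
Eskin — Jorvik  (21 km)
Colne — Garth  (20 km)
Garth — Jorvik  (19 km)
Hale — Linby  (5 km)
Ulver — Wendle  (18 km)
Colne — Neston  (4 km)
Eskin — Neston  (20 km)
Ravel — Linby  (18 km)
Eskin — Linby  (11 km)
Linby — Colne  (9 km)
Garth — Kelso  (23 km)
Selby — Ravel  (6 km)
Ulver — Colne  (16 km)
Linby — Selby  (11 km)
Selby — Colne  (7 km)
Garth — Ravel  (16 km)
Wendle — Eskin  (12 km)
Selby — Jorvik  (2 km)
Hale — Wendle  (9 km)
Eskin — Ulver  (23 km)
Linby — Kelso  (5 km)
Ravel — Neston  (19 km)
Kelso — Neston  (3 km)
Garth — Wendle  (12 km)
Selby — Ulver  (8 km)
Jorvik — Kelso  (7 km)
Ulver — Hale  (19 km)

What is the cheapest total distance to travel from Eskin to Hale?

Running Dijkstra from Eskin:
Eskin: 0
Linby: 11  (via Eskin)
Wendle: 12  (via Eskin)
Kelso: 16  (via Linby)
Hale: 16  (via Linby)
Shortest route: Eskin–Linby–Hale = 16 km.

16 km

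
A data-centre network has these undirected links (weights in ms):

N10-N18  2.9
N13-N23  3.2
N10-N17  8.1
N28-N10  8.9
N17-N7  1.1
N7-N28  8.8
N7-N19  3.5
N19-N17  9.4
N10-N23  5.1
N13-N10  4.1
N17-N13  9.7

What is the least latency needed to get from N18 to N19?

Running Dijkstra from N18:
N18: 0
N10: 2.9  (via N18)
N13: 7  (via N10)
N23: 8  (via N10)
N17: 11  (via N10)
N28: 11.8  (via N10)
N7: 12.1  (via N17)
N19: 15.6  (via N7)
Shortest route: N18 → N10 → N17 → N7 → N19 = 15.6 ms.

15.6 ms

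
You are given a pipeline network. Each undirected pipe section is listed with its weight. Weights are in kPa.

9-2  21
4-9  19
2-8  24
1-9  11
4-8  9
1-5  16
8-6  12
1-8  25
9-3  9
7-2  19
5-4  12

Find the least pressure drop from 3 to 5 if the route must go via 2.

Best 3 to 2: 3–9–2 costing 30
Best 2 to 5: 2–8–4–5 costing 45
Total via 2: 30 + 45 = 75 kPa.

75 kPa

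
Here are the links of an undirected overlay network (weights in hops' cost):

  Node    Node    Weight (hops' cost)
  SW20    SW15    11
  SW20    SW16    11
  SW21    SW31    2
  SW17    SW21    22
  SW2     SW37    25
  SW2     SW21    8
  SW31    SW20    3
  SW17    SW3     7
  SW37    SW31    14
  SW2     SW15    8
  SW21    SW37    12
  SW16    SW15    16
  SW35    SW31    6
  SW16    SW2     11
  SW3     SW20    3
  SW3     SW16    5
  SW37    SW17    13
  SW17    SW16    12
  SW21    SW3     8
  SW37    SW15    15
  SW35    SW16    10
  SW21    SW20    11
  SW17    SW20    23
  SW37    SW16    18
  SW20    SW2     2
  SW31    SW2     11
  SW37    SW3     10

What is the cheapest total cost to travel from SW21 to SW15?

15 hops' cost

Settle nodes by increasing distance from SW21:
SW21: 0
SW31: 2  (via SW21)
SW20: 5  (via SW31)
SW2: 7  (via SW20)
SW3: 8  (via SW21)
SW35: 8  (via SW31)
SW37: 12  (via SW21)
SW16: 13  (via SW3)
SW17: 15  (via SW3)
SW15: 15  (via SW2)
Shortest route: SW21 → SW31 → SW20 → SW2 → SW15 = 15 hops' cost.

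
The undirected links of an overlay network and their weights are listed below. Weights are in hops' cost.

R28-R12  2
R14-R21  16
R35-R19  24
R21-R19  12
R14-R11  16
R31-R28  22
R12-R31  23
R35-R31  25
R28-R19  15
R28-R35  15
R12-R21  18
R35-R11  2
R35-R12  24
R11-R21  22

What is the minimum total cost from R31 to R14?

43 hops' cost

Shortest distances from R31:
R31: 0
R28: 22  (via R31)
R12: 23  (via R31)
R35: 25  (via R31)
R11: 27  (via R35)
R19: 37  (via R28)
R21: 41  (via R12)
R14: 43  (via R11)
Shortest route: R31 → R35 → R11 → R14 = 43 hops' cost.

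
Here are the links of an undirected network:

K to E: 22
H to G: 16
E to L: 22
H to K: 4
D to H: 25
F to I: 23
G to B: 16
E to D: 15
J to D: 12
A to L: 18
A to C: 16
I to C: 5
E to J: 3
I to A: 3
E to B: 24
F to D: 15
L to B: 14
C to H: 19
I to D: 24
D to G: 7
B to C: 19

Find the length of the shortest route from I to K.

Compare a few routes:
I → A → C → H → K: 3+16+19+4 = 42
I → C → H → K: 5+19+4 = 28
The minimum is 28 via I → C → H → K.

28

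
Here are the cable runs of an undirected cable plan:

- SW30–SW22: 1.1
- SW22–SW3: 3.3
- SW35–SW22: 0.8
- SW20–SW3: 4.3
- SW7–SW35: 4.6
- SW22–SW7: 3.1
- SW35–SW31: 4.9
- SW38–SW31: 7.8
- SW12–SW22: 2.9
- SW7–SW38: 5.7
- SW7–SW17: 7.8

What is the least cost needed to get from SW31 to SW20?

Candidate routes:
SW31 - SW38 - SW7 - SW22 - SW3 - SW20: 7.8+5.7+3.1+3.3+4.3 = 24.2
SW31 - SW35 - SW7 - SW22 - SW3 - SW20: 4.9+4.6+3.1+3.3+4.3 = 20.2
SW31 - SW35 - SW22 - SW3 - SW20: 4.9+0.8+3.3+4.3 = 13.3
The minimum is 13.3 via SW31 - SW35 - SW22 - SW3 - SW20.

13.3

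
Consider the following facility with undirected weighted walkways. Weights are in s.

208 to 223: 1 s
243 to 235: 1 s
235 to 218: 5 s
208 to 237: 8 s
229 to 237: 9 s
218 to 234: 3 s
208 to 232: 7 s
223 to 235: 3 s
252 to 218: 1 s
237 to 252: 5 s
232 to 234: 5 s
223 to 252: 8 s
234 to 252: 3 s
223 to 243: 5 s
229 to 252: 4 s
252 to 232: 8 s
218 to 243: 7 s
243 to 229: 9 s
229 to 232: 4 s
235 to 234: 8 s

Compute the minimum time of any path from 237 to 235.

Settle nodes by increasing distance from 237:
237: 0
252: 5  (via 237)
218: 6  (via 252)
234: 8  (via 252)
208: 8  (via 237)
229: 9  (via 237)
223: 9  (via 208)
235: 11  (via 218)
Shortest route: 237–252–218–235 = 11 s.

11 s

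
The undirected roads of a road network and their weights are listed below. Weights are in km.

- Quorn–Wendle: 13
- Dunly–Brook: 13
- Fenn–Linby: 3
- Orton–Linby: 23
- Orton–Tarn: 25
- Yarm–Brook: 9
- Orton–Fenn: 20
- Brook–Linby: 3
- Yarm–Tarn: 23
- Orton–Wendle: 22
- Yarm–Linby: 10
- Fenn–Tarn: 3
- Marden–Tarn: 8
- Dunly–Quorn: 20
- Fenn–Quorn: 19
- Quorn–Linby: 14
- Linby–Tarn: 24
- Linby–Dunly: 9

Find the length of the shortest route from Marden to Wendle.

41 km

Candidate routes:
Marden - Tarn - Orton - Wendle: 8+25+22 = 55
Marden - Tarn - Fenn - Quorn - Wendle: 8+3+19+13 = 43
Marden - Tarn - Fenn - Orton - Wendle: 8+3+20+22 = 53
Marden - Tarn - Fenn - Linby - Quorn - Wendle: 8+3+3+14+13 = 41
The minimum is 41 km via Marden - Tarn - Fenn - Linby - Quorn - Wendle.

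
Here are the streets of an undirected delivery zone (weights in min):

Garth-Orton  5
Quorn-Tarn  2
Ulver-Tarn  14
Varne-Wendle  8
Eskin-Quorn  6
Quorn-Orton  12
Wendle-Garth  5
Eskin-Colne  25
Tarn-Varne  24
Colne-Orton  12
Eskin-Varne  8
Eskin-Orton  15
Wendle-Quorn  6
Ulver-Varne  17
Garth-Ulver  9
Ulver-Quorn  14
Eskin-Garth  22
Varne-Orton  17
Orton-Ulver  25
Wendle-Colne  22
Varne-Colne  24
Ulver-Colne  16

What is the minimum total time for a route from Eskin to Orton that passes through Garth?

Best Eskin to Garth: Eskin → Quorn → Wendle → Garth costing 17
Shortest Garth→Orton: Garth → Orton = 5
Total via Garth: 17 + 5 = 22 min.

22 min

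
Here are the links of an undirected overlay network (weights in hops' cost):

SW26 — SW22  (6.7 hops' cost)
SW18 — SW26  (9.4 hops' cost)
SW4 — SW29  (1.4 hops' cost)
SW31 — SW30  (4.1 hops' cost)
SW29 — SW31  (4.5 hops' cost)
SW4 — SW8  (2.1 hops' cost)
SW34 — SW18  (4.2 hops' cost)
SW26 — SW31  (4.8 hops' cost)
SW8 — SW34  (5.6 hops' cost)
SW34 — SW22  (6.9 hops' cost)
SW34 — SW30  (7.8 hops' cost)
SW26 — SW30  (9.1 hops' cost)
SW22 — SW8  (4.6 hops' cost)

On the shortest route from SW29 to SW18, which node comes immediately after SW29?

Enumerating some paths:
SW29 - SW4 - SW8 - SW34 - SW18: 1.4+2.1+5.6+4.2 = 13.3
SW29 - SW4 - SW8 - SW22 - SW34 - SW18: 1.4+2.1+4.6+6.9+4.2 = 19.2
SW29 - SW31 - SW26 - SW18: 4.5+4.8+9.4 = 18.7
Cheapest is SW29 - SW4 - SW8 - SW34 - SW18 at 13.3 hops' cost.
So from SW29 the first move is to SW4.

SW4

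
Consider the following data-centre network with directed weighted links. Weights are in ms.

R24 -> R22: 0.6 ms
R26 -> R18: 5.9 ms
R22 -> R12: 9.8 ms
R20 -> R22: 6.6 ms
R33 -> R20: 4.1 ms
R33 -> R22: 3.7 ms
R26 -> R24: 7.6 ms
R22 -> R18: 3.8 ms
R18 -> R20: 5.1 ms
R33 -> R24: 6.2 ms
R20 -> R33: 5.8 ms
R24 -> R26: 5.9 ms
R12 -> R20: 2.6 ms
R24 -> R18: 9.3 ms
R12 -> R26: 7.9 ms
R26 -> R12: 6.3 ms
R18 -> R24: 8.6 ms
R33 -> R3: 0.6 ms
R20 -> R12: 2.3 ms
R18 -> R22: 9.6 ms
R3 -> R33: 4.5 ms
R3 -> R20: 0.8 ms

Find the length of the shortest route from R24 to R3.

Shortest distances from R24:
R24: 0
R22: 0.6  (via R24)
R18: 4.4  (via R22)
R26: 5.9  (via R24)
R20: 9.5  (via R18)
R12: 10.4  (via R22)
R33: 15.3  (via R20)
R3: 15.9  (via R33)
Shortest route: R24 → R22 → R18 → R20 → R33 → R3 = 15.9 ms.

15.9 ms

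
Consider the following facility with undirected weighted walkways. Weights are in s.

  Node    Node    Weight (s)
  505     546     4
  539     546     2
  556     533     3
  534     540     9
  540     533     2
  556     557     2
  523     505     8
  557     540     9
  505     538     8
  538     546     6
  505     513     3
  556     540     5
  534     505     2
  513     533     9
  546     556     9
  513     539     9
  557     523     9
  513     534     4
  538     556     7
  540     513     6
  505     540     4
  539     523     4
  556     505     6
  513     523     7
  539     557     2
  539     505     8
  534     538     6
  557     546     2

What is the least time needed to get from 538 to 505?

8 s

Candidate routes:
538 - 505: 8 = 8
538 - 546 - 505: 6+4 = 10
538 - 556 - 505: 7+6 = 13
Cheapest is 538 - 505 at 8 s.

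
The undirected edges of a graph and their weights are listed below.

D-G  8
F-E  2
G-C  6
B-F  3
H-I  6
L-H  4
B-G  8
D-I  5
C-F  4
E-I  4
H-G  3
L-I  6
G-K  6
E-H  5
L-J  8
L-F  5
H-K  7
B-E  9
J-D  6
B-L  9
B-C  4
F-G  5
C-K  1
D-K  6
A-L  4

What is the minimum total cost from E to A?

11

Running Dijkstra from E:
E: 0
F: 2  (via E)
I: 4  (via E)
B: 5  (via F)
H: 5  (via E)
C: 6  (via F)
G: 7  (via F)
K: 7  (via C)
L: 7  (via F)
D: 9  (via I)
A: 11  (via L)
Shortest route: E → F → L → A = 11.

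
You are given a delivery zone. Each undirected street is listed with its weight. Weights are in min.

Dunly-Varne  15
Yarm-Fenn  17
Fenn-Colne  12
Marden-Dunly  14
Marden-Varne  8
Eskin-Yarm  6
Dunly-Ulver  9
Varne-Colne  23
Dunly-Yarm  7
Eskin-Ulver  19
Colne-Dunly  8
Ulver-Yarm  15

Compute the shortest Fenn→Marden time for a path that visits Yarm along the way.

Shortest Fenn→Yarm: Fenn–Yarm = 17
Shortest Yarm→Marden: Yarm–Dunly–Marden = 21
Total via Yarm: 17 + 21 = 38 min.

38 min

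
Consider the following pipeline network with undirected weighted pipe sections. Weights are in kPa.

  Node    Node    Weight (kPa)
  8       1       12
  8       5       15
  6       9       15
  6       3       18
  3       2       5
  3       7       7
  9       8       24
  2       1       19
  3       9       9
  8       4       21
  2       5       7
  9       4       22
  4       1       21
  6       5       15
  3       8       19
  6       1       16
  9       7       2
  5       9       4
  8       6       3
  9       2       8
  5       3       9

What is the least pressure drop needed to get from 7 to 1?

Enumerating some paths:
7 - 3 - 2 - 1: 7+5+19 = 31
7 - 9 - 2 - 1: 2+8+19 = 29
Cheapest is 7 - 9 - 2 - 1 at 29 kPa.

29 kPa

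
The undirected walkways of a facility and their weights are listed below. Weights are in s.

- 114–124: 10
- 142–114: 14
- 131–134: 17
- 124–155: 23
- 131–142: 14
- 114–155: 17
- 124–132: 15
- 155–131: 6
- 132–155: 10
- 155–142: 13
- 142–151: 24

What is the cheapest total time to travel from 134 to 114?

Compare a few routes:
134 - 131 - 155 - 142 - 114: 17+6+13+14 = 50
134 - 131 - 155 - 114: 17+6+17 = 40
134 - 131 - 142 - 114: 17+14+14 = 45
Cheapest is 134 - 131 - 155 - 114 at 40 s.

40 s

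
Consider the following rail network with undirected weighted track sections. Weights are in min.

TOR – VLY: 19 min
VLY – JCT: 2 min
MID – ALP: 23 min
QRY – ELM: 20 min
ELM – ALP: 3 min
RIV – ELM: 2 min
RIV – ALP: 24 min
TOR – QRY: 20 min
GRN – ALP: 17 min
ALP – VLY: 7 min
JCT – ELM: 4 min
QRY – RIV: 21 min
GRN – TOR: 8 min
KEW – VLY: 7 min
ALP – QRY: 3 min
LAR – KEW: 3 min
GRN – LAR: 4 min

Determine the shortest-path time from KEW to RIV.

15 min

Running Dijkstra from KEW:
KEW: 0
LAR: 3  (via KEW)
VLY: 7  (via KEW)
GRN: 7  (via LAR)
JCT: 9  (via VLY)
ELM: 13  (via JCT)
ALP: 14  (via VLY)
TOR: 15  (via GRN)
RIV: 15  (via ELM)
Shortest route: KEW–VLY–JCT–ELM–RIV = 15 min.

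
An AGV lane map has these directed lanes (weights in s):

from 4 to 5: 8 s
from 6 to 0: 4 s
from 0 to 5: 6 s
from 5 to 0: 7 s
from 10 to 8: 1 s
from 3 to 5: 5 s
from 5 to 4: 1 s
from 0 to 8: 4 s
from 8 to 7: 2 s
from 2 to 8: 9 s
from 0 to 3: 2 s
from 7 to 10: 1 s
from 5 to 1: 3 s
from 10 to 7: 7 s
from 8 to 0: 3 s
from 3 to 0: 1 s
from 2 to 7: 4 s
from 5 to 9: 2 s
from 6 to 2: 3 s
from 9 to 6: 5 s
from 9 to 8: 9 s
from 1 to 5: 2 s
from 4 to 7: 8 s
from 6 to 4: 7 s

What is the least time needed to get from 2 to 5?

15 s

Enumerating some paths:
2 - 7 - 10 - 8 - 0 - 3 - 5: 4+1+1+3+2+5 = 16
2 - 7 - 10 - 8 - 0 - 5: 4+1+1+3+6 = 15
2 - 8 - 0 - 5: 9+3+6 = 18
The minimum is 15 s via 2 - 7 - 10 - 8 - 0 - 5.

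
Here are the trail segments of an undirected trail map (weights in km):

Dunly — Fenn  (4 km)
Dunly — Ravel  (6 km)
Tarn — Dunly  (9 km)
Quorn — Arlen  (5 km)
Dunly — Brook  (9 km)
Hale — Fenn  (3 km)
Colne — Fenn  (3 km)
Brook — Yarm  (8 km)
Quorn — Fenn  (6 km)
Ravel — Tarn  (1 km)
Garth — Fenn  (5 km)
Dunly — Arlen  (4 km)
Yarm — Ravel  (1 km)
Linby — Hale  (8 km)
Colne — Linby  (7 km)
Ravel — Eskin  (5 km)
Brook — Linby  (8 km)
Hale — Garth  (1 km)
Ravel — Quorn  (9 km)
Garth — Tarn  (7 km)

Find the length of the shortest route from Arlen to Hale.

11 km

Shortest distances from Arlen:
Arlen: 0
Dunly: 4  (via Arlen)
Quorn: 5  (via Arlen)
Fenn: 8  (via Dunly)
Ravel: 10  (via Dunly)
Tarn: 11  (via Ravel)
Hale: 11  (via Fenn)
Shortest route: Arlen–Dunly–Fenn–Hale = 11 km.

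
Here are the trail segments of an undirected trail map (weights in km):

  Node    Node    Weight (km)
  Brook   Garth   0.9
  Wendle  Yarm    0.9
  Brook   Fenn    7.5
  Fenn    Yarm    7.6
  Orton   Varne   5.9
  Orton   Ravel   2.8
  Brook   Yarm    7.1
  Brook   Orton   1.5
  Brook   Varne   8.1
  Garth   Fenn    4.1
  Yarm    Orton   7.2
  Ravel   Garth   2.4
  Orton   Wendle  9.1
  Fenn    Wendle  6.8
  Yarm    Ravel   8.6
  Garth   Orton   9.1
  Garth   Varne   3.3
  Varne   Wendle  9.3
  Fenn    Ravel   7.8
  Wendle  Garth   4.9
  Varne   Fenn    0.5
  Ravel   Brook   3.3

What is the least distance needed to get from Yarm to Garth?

Compare a few routes:
Yarm–Wendle–Garth: 0.9+4.9 = 5.8
Yarm–Brook–Garth: 7.1+0.9 = 8
Cheapest is Yarm–Wendle–Garth at 5.8 km.

5.8 km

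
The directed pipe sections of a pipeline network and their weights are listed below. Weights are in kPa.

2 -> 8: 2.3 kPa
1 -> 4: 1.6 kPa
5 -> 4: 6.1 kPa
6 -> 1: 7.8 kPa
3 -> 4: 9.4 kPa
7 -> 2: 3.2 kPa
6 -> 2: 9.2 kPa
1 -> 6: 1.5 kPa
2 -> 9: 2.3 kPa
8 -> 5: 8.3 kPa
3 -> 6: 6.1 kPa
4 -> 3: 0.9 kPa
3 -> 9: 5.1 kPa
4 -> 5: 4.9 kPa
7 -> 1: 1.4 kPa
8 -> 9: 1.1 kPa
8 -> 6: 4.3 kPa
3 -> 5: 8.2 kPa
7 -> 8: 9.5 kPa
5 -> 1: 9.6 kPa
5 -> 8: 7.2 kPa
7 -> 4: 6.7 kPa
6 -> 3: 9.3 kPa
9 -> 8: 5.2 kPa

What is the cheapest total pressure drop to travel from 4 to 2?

Settle nodes by increasing distance from 4:
4: 0
3: 0.9  (via 4)
5: 4.9  (via 4)
9: 6  (via 3)
6: 7  (via 3)
8: 11.2  (via 9)
1: 14.5  (via 5)
2: 16.2  (via 6)
Shortest route: 4–3–6–2 = 16.2 kPa.

16.2 kPa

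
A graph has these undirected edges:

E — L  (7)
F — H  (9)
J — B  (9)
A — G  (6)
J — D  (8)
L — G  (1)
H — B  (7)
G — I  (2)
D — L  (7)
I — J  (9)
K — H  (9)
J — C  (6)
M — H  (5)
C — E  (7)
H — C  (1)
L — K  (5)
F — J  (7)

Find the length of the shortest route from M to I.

21

Settle nodes by increasing distance from M:
M: 0
H: 5  (via M)
C: 6  (via H)
B: 12  (via H)
J: 12  (via C)
E: 13  (via C)
F: 14  (via H)
K: 14  (via H)
L: 19  (via K)
D: 20  (via J)
G: 20  (via L)
I: 21  (via J)
Shortest route: M–H–C–J–I = 21.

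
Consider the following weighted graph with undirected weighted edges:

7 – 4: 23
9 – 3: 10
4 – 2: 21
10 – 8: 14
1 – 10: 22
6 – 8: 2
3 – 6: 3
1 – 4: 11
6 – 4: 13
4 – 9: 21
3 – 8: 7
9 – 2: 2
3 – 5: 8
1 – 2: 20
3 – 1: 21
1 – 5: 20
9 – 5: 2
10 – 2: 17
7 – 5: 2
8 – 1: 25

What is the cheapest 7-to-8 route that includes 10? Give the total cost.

Shortest 7→10: 7–5–9–2–10 = 23
Best 10 to 8: 10–8 costing 14
Total via 10: 23 + 14 = 37.

37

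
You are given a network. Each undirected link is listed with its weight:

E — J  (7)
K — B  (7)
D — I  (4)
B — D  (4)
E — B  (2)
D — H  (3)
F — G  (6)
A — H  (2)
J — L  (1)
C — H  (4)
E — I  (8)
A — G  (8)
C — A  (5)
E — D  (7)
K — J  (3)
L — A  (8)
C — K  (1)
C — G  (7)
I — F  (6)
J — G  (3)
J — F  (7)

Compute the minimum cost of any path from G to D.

Shortest distances from G:
G: 0
J: 3  (via G)
L: 4  (via J)
F: 6  (via G)
K: 6  (via J)
C: 7  (via G)
A: 8  (via G)
E: 10  (via J)
H: 10  (via A)
B: 12  (via E)
I: 12  (via F)
D: 13  (via H)
Shortest route: G → A → H → D = 13.

13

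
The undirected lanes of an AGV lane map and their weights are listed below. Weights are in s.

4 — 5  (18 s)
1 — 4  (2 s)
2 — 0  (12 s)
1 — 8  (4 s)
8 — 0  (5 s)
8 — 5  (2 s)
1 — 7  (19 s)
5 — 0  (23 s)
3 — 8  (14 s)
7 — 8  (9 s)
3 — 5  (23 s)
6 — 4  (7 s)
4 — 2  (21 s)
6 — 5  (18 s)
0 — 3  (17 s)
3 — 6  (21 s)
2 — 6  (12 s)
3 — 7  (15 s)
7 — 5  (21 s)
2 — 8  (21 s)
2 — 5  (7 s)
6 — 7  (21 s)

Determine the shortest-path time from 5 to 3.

16 s

Shortest distances from 5:
5: 0
8: 2  (via 5)
1: 6  (via 8)
0: 7  (via 8)
2: 7  (via 5)
4: 8  (via 1)
7: 11  (via 8)
6: 15  (via 4)
3: 16  (via 8)
Shortest route: 5 → 8 → 3 = 16 s.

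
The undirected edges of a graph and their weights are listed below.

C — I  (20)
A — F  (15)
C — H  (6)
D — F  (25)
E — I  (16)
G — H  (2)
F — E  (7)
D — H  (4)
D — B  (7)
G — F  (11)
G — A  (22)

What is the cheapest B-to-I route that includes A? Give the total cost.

73

Best B to A: B–D–H–G–A costing 35
Best A to I: A–F–E–I costing 38
Total via A: 35 + 38 = 73.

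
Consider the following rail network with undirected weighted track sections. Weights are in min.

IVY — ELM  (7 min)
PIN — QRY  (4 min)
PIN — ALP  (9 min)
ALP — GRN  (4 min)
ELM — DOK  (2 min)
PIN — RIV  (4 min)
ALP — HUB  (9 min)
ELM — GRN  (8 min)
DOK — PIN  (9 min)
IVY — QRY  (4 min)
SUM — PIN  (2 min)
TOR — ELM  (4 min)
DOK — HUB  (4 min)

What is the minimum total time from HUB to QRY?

17 min

Shortest distances from HUB:
HUB: 0
DOK: 4  (via HUB)
ELM: 6  (via DOK)
ALP: 9  (via HUB)
TOR: 10  (via ELM)
GRN: 13  (via ALP)
PIN: 13  (via DOK)
IVY: 13  (via ELM)
SUM: 15  (via PIN)
RIV: 17  (via PIN)
QRY: 17  (via PIN)
Shortest route: HUB → DOK → PIN → QRY = 17 min.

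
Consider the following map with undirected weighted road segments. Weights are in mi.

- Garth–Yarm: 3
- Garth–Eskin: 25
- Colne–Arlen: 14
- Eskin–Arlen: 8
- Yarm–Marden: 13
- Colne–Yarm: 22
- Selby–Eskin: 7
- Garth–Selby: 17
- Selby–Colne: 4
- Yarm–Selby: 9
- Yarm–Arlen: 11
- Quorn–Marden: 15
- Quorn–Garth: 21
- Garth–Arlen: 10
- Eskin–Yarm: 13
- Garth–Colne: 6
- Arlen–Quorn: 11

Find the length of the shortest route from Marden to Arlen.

Running Dijkstra from Marden:
Marden: 0
Yarm: 13  (via Marden)
Quorn: 15  (via Marden)
Garth: 16  (via Yarm)
Colne: 22  (via Garth)
Selby: 22  (via Yarm)
Arlen: 24  (via Yarm)
Shortest route: Marden → Yarm → Arlen = 24 mi.

24 mi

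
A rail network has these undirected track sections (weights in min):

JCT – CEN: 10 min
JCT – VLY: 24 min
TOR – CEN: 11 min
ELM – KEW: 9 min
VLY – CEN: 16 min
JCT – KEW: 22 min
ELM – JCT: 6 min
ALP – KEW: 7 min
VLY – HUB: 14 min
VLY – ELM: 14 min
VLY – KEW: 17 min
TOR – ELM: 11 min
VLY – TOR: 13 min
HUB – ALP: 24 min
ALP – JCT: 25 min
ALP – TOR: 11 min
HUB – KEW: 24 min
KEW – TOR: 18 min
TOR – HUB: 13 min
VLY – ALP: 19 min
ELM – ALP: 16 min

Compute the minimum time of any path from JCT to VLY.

Compare a few routes:
JCT → CEN → VLY: 10+16 = 26
JCT → ELM → VLY: 6+14 = 20
JCT → VLY: 24 = 24
The minimum is 20 min via JCT → ELM → VLY.

20 min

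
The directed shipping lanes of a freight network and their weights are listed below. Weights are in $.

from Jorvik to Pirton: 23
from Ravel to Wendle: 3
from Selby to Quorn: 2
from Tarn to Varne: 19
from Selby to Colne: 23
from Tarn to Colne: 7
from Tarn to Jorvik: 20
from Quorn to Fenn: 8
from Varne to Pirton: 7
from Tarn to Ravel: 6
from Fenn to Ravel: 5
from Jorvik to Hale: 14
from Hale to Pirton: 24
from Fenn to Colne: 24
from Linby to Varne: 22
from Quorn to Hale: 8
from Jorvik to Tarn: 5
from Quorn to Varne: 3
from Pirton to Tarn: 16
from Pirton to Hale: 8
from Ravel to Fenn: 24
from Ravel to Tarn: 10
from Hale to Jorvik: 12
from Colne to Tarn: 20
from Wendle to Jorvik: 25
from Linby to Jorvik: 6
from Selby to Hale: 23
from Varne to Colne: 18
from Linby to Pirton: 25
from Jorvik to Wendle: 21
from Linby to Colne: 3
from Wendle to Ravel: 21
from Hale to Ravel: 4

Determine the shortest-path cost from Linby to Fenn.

Shortest distances from Linby:
Linby: 0
Colne: 3  (via Linby)
Jorvik: 6  (via Linby)
Tarn: 11  (via Jorvik)
Ravel: 17  (via Tarn)
Hale: 20  (via Jorvik)
Wendle: 20  (via Ravel)
Varne: 22  (via Linby)
Pirton: 25  (via Linby)
Fenn: 41  (via Ravel)
Shortest route: Linby–Jorvik–Tarn–Ravel–Fenn = $41.

$41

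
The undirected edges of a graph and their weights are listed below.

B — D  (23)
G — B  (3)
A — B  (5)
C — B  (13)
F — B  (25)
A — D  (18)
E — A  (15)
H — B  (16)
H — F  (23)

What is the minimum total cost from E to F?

45

Compare a few routes:
E–A–D–B–F: 15+18+23+25 = 81
E–A–B–H–F: 15+5+16+23 = 59
E–A–B–F: 15+5+25 = 45
The minimum is 45 via E–A–B–F.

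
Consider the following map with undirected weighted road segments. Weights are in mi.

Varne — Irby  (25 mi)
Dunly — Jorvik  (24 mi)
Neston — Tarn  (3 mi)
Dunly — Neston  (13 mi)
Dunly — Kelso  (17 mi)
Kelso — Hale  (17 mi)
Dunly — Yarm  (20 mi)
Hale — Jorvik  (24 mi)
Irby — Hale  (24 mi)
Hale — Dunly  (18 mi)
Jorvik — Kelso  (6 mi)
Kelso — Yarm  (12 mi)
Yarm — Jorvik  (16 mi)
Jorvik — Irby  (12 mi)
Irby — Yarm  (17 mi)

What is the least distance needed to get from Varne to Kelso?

Candidate routes:
Varne - Irby - Yarm - Kelso: 25+17+12 = 54
Varne - Irby - Yarm - Jorvik - Kelso: 25+17+16+6 = 64
Varne - Irby - Jorvik - Kelso: 25+12+6 = 43
The minimum is 43 mi via Varne - Irby - Jorvik - Kelso.

43 mi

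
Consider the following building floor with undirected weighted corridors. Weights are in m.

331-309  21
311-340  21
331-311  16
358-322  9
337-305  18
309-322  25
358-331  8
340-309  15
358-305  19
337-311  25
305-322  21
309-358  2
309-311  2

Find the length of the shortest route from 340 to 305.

Enumerating some paths:
340 → 309 → 358 → 305: 15+2+19 = 36
340 → 311 → 309 → 358 → 305: 21+2+2+19 = 44
Cheapest is 340 → 309 → 358 → 305 at 36 m.

36 m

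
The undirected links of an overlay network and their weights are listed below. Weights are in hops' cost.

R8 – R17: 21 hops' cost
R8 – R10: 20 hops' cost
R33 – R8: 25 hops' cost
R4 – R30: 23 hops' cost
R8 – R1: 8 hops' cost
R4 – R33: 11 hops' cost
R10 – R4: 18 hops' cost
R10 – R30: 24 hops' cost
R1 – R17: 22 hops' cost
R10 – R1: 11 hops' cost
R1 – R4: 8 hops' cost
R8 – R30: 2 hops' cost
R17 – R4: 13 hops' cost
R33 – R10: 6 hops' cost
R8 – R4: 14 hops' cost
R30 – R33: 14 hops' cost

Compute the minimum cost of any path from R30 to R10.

Compare a few routes:
R30 → R8 → R1 → R10: 2+8+11 = 21
R30 → R33 → R10: 14+6 = 20
Cheapest is R30 → R33 → R10 at 20 hops' cost.

20 hops' cost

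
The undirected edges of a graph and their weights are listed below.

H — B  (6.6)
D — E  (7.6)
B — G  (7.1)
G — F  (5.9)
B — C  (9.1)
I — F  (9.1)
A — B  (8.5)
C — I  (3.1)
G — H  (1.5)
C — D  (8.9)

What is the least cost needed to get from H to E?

Compare a few routes:
H → B → C → D → E: 6.6+9.1+8.9+7.6 = 32.2
H → G → B → C → D → E: 1.5+7.1+9.1+8.9+7.6 = 34.2
H → B → G → F → I → C → D → E: 6.6+7.1+5.9+9.1+3.1+8.9+7.6 = 48.3
H → G → F → I → C → D → E: 1.5+5.9+9.1+3.1+8.9+7.6 = 36.1
The minimum is 32.2 via H → B → C → D → E.

32.2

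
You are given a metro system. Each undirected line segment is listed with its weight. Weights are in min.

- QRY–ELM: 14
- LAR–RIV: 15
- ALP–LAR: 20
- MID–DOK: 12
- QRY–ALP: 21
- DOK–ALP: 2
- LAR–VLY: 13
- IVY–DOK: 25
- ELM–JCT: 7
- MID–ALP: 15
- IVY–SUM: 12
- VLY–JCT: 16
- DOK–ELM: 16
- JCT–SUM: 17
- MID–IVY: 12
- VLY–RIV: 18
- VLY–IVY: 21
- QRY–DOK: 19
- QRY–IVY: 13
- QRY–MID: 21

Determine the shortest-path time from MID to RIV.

Enumerating some paths:
MID–ALP–LAR–RIV: 15+20+15 = 50
MID–IVY–VLY–LAR–RIV: 12+21+13+15 = 61
MID–DOK–ALP–LAR–RIV: 12+2+20+15 = 49
MID–IVY–VLY–RIV: 12+21+18 = 51
Cheapest is MID–DOK–ALP–LAR–RIV at 49 min.

49 min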